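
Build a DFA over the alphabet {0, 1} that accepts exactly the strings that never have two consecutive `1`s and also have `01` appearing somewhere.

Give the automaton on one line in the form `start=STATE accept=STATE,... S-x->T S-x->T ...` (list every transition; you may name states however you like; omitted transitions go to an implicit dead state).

start=s0 accept=s3,s5 s0-0->s1 s0-1->s2 s1-0->s1 s1-1->s3 s2-0->s1 s2-1->s4 s3-0->s5 s3-1->s6 s4-0->s7 s4-1->s4 s5-0->s5 s5-1->s3 s6-0->s6 s6-1->s6 s7-0->s7 s7-1->s6

Build one automaton per condition and run them in lockstep. One (3 states) tracks partial matches of the forbidden pattern `11`; the other (3 states) tracks whether and how much of `01` has been seen. Each combined state is a pair, one component from each; accept when both components accept.
With 8 states:
        0   1  
>  s0   s1  s2 
   s1   s1  s3 
   s2   s1  s4 
 * s3   s5  s6 
   s4   s7  s4 
 * s5   s5  s3 
   s6   s6  s6 
   s7   s7  s6 
(> = start, * = accepting)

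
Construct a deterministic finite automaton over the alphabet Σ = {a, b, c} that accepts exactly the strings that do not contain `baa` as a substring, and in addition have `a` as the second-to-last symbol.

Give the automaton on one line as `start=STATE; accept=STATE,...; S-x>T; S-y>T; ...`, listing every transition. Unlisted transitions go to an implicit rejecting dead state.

Build one automaton per condition and run them in lockstep. The first has 4 states tracking partial matches of the forbidden pattern `baa`; the second has 13 states tracking the last 2 symbols read. A product state is a pair (one from each), accepting exactly when both do. Minimizing collapses redundant product states.
An 8-state machine:
        a   b   c  
>  q0   q1  q2  q0 
   q1   q3  q4  q5 
   q2   q6  q2  q0 
 * q3   q3  q4  q5 
 * q4   q6  q2  q0 
 * q5   q1  q2  q0 
   q6   q7  q4  q5 
   q7   q7  q7  q7 
(> = start, * = accepting)

start=q0; accept=q3,q4,q5; q0-a>q1; q0-b>q2; q0-c>q0; q1-a>q3; q1-b>q4; q1-c>q5; q2-a>q6; q2-b>q2; q2-c>q0; q3-a>q3; q3-b>q4; q3-c>q5; q4-a>q6; q4-b>q2; q4-c>q0; q5-a>q1; q5-b>q2; q5-c>q0; q6-a>q7; q6-b>q4; q6-c>q5; q7-a>q7; q7-b>q7; q7-c>q7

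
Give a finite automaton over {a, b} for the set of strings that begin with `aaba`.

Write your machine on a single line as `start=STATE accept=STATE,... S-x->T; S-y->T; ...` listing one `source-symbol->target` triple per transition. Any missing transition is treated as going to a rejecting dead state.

Walk along `aaba` while the input agrees: from S0 take `a` to S1, and so on. Any deviation drops to the rejecting sink S5. Once S4 is reached the prefix is confirmed and every continuation is accepted.
6 states suffice.
        a   b  
>  S0   S1  S5 
   S1   S2  S5 
   S2   S5  S3 
   S3   S4  S5 
 * S4   S4  S4 
   S5   S5  S5 
(> = start, * = accepting)

start=S0; accept=S4; S0-a->S1; S0-b->S5; S1-a->S2; S1-b->S5; S2-a->S5; S2-b->S3; S3-a->S4; S3-b->S5; S4-a->S4; S4-b->S4; S5-a->S5; S5-b->S5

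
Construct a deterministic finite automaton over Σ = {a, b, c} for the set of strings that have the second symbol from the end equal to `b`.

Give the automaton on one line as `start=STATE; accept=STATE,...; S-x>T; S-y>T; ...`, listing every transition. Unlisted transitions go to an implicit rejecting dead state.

start=S0; accept=S7,S8,S9; S0-a>S1; S0-b>S2; S0-c>S3; S1-a>S4; S1-b>S5; S1-c>S6; S2-a>S7; S2-b>S8; S2-c>S9; S3-a>S10; S3-b>S11; S3-c>S12; S4-a>S4; S4-b>S5; S4-c>S6; S5-a>S7; S5-b>S8; S5-c>S9; S6-a>S10; S6-b>S11; S6-c>S12; S7-a>S4; S7-b>S5; S7-c>S6; S8-a>S7; S8-b>S8; S8-c>S9; S9-a>S10; S9-b>S11; S9-c>S12; S10-a>S4; S10-b>S5; S10-c>S6; S11-a>S7; S11-b>S8; S11-c>S9; S12-a>S10; S12-b>S11; S12-c>S12

A DFA must remember the last 2 symbols (since which symbol is second-to-last isn't known until the input ends). Use one state per possible window of the last ≤2 symbols; accept from those whose window starts with `b`.
A 13-state machine:
          a    b    c  
>  S0     S1   S2   S3 
   S1     S4   S5   S6 
   S2     S7   S8   S9 
   S3    S10  S11  S12 
   S4     S4   S5   S6 
   S5     S7   S8   S9 
   S6    S10  S11  S12 
 * S7     S4   S5   S6 
 * S8     S7   S8   S9 
 * S9    S10  S11  S12 
   S10    S4   S5   S6 
   S11    S7   S8   S9 
   S12   S10  S11  S12 
(> = start, * = accepting)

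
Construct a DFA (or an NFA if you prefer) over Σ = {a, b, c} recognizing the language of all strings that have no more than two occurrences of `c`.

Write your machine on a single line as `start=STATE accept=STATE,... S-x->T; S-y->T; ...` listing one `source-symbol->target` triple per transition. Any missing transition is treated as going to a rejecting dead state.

start=q0; accept=q0,q1,q2; q0-a->q0; q0-b->q0; q0-c->q1; q1-a->q1; q1-b->q1; q1-c->q2; q2-a->q2; q2-b->q2; q2-c->q3; q3-a->q3; q3-b->q3; q3-c->q3

Only the number of `c`s matters, and only up to 3. Make a chain q0 → q1 → q2 → q3 advanced by each `c` (with q3 absorbing); every other symbol self-loops. The accepting set is {q0, q1, q2}.
4 states suffice.
        a   b   c  
>* q0   q0  q0  q1 
 * q1   q1  q1  q2 
 * q2   q2  q2  q3 
   q3   q3  q3  q3 
(> = start, * = accepting)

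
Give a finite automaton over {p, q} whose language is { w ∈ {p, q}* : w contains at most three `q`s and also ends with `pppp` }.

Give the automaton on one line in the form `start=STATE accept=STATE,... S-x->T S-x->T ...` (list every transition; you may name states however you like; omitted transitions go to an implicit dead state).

Handle the two conditions separately and then intersect. The first has 5 states tracking the count of `q`s, saturating at 4; the second has 5 states tracking how much of the suffix `pppp` has currently been matched. A product state is a pair (one from each), accepting exactly when both do. After merging equivalent states the machine shrinks.
With 21 states:
       p  q 
>  A   B  C 
   B   D  C 
   C   E  F 
   D   G  C 
   E   H  F 
   F   I  J 
   G   K  C 
   H   L  F 
   I   M  J 
   J   N  O 
 * K   K  C 
   L   P  F 
   M   Q  J 
   N   R  O 
   O   O  O 
 * P   P  F 
   Q   S  J 
   R   T  O 
 * S   S  J 
   T   U  O 
 * U   U  O 
(> = start, * = accepting)

start=A accept=K,P,S,U A-p->B A-q->C B-p->D B-q->C C-p->E C-q->F D-p->G D-q->C E-p->H E-q->F F-p->I F-q->J G-p->K G-q->C H-p->L H-q->F I-p->M I-q->J J-p->N J-q->O K-p->K K-q->C L-p->P L-q->F M-p->Q M-q->J N-p->R N-q->O O-p->O O-q->O P-p->P P-q->F Q-p->S Q-q->J R-p->T R-q->O S-p->S S-q->J T-p->U T-q->O U-p->U U-q->O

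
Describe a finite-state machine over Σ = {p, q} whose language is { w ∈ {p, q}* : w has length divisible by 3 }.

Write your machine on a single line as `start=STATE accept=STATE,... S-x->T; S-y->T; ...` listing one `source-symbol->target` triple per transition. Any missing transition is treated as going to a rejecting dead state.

Only the length mod 3 matters, so use a 3-cycle: from any state, every input symbol moves to the next state, wrapping C back to A. Mark A accepting.
With 3 states:
       p  q 
>* A   B  B 
   B   C  C 
   C   A  A 
(> = start, * = accepting)

start=A; accept=A; A-p->B; A-q->B; B-p->C; B-q->C; C-p->A; C-q->A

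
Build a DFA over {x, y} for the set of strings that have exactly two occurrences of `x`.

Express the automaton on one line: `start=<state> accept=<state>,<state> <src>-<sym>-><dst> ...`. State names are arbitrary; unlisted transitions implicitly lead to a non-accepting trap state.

Only the number of `x`s matters, and only up to 3. Make a chain q0 → q1 → q2 → q3 advanced by each `x` (with q3 absorbing); every other symbol self-loops. The accepting set is {q2}.
4 states suffice.
        x   y  
>  q0   q1  q0 
   q1   q2  q1 
 * q2   q3  q2 
   q3   q3  q3 
(> = start, * = accepting)

start=q0 accept=q2 q0-x->q1 q0-y->q0 q1-x->q2 q1-y->q1 q2-x->q3 q2-y->q2 q3-x->q3 q3-y->q3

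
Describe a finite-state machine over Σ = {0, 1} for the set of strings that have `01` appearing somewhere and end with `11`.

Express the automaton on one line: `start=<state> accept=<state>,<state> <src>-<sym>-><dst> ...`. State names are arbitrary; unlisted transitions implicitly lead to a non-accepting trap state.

Run two small machines in parallel and take their product. The first has 3 states tracking whether and how much of `01` has been seen; the second has 3 states tracking how much of the suffix `11` has currently been matched. A product state is a pair (one from each), accepting exactly when both do.
With 7 states:
       0  1 
>  A   B  C 
   B   B  D 
   C   B  E 
   D   F  G 
   E   B  E 
   F   F  D 
 * G   F  G 
(> = start, * = accepting)

start=A accept=G A-0->B A-1->C B-0->B B-1->D C-0->B C-1->E D-0->F D-1->G E-0->B E-1->E F-0->F F-1->D G-0->F G-1->G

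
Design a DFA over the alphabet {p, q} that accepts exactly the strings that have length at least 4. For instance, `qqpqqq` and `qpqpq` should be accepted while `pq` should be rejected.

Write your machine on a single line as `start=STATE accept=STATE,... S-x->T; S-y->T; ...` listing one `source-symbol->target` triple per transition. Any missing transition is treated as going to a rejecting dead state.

start=s0; accept=s4,s5; s0-p->s1; s0-q->s1; s1-p->s2; s1-q->s2; s2-p->s3; s2-q->s3; s3-p->s4; s3-q->s4; s4-p->s5; s4-q->s5; s5-p->s5; s5-q->s5

Count input length up to 5: every symbol moves from s0 toward s5, which means 'more than 4' and absorbs. Accept from {s4, s5}.
        p   q  
>  s0   s1  s1 
   s1   s2  s2 
   s2   s3  s3 
   s3   s4  s4 
 * s4   s5  s5 
 * s5   s5  s5 
(> = start, * = accepting)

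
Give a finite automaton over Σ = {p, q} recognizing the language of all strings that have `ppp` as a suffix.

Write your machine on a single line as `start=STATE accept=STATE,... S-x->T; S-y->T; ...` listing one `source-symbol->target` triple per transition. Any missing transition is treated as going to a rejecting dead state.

start=S0; accept=S3; S0-p->S1; S0-q->S0; S1-p->S2; S1-q->S0; S2-p->S3; S2-q->S0; S3-p->S3; S3-q->S0

Let each state record the length of the longest suffix of the input read so far that is also a prefix of `ppp`. S1 means the last symbol is `p`; S2 means the last 2 symbols are `pp`; S3 means the last 3 symbols are `ppp`. Accept only at S3, where the string currently ends in `ppp`.
With 4 states:
        p   q  
>  S0   S1  S0 
   S1   S2  S0 
   S2   S3  S0 
 * S3   S3  S0 
(> = start, * = accepting)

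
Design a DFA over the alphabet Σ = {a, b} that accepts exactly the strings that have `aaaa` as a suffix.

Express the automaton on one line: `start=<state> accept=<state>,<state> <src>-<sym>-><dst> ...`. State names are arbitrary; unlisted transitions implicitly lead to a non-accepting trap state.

Remember how much of `aaaa` the current input suffix matches. State S0 means no match yet; S1 means the last symbol is `a`; S2 means the last 2 symbols are `aa`; S3 means the last 3 symbols are `aaa`; S4 means the last 4 symbols are `aaaa`. Only S4 accepts. On a mismatch, fall back to the longest proper suffix that is still a prefix of `aaaa`.
A 5-state machine:
        a   b  
>  S0   S1  S0 
   S1   S2  S0 
   S2   S3  S0 
   S3   S4  S0 
 * S4   S4  S0 
(> = start, * = accepting)

start=S0 accept=S4 S0-a->S1 S0-b->S0 S1-a->S2 S1-b->S0 S2-a->S3 S2-b->S0 S3-a->S4 S3-b->S0 S4-a->S4 S4-b->S0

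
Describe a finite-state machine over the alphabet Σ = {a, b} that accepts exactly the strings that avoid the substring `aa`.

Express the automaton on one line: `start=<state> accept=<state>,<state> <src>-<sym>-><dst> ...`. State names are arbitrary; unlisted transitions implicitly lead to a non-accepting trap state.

Track partial matches of the forbidden pattern `aa`. State S2 is a dead state reached once `aa` has occurred; every other state accepts. S0 means no part of `aa` is currently matched.
3 states suffice.
        a   b  
>* S0   S1  S0 
 * S1   S2  S0 
   S2   S2  S2 
(> = start, * = accepting)

start=S0 accept=S0,S1 S0-a->S1 S0-b->S0 S1-a->S2 S1-b->S0 S2-a->S2 S2-b->S2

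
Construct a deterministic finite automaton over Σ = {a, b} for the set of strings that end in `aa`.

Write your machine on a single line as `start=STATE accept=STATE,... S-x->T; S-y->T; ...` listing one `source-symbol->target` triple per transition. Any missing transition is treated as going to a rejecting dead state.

start=S0; accept=S2; S0-a->S1; S0-b->S0; S1-a->S2; S1-b->S0; S2-a->S2; S2-b->S0

Let each state record the length of the longest suffix of the input read so far that is also a prefix of `aa`. S1 means the last symbol is `a`; S2 means the last 2 symbols are `aa`. Accept only at S2, where the string currently ends in `aa`.
3 states suffice.
        a   b  
>  S0   S1  S0 
   S1   S2  S0 
 * S2   S2  S0 
(> = start, * = accepting)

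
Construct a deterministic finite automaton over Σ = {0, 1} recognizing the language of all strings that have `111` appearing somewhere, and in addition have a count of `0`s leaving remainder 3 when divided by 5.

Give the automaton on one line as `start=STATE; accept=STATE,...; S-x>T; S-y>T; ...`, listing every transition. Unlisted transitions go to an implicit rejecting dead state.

Run two small machines in parallel and take their product. The first has 4 states tracking whether and how much of `111` has been seen; the second has 5 states tracking the count of `0`s modulo 5. A product state is a pair (one from each), accepting exactly when both do.
20 states suffice.
          0    1  
>  s0     s1   s2 
   s1     s3   s4 
   s2     s1   s5 
   s3     s6   s7 
   s4     s3   s8 
   s5     s1   s9 
   s6    s10  s11 
   s7     s6  s12 
   s8     s3  s13 
   s9    s13   s9 
   s10    s0  s14 
   s11   s10  s15 
   s12    s6  s16 
   s13   s16  s13 
   s14    s0  s17 
   s15   s10  s18 
   s16   s18  s16 
   s17    s0  s19 
 * s18   s19  s18 
   s19    s9  s19 
(> = start, * = accepting)

start=s0; accept=s18; s0-0>s1; s0-1>s2; s1-0>s3; s1-1>s4; s2-0>s1; s2-1>s5; s3-0>s6; s3-1>s7; s4-0>s3; s4-1>s8; s5-0>s1; s5-1>s9; s6-0>s10; s6-1>s11; s7-0>s6; s7-1>s12; s8-0>s3; s8-1>s13; s9-0>s13; s9-1>s9; s10-0>s0; s10-1>s14; s11-0>s10; s11-1>s15; s12-0>s6; s12-1>s16; s13-0>s16; s13-1>s13; s14-0>s0; s14-1>s17; s15-0>s10; s15-1>s18; s16-0>s18; s16-1>s16; s17-0>s0; s17-1>s19; s18-0>s19; s18-1>s18; s19-0>s9; s19-1>s19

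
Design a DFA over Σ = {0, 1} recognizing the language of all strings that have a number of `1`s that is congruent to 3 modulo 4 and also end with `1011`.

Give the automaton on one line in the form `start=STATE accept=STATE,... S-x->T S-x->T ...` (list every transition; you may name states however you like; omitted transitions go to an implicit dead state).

Build one automaton per condition and run them in lockstep. The first has 4 states tracking the count of `1`s modulo 4; the second has 5 states tracking how much of the suffix `1011` has currently been matched. A product state is a pair (one from each), accepting exactly when both do. After merging equivalent states the machine shrinks.
An 8-state machine:
        0   1  
>  q0   q0  q1 
   q1   q2  q3 
   q2   q4  q5 
   q3   q3  q6 
   q4   q4  q3 
   q5   q3  q7 
   q6   q6  q0 
 * q7   q6  q0 
(> = start, * = accepting)

start=q0 accept=q7 q0-0->q0 q0-1->q1 q1-0->q2 q1-1->q3 q2-0->q4 q2-1->q5 q3-0->q3 q3-1->q6 q4-0->q4 q4-1->q3 q5-0->q3 q5-1->q7 q6-0->q6 q6-1->q0 q7-0->q6 q7-1->q0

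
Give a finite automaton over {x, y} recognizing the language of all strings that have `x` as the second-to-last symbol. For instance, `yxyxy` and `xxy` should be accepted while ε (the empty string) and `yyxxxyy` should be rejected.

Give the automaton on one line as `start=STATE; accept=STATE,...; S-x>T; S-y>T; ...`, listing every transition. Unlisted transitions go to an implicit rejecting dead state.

start=S0; accept=S3,S4; S0-x>S1; S0-y>S2; S1-x>S3; S1-y>S4; S2-x>S5; S2-y>S6; S3-x>S3; S3-y>S4; S4-x>S5; S4-y>S6; S5-x>S3; S5-y>S4; S6-x>S5; S6-y>S6

Because acceptance depends on a position counted from the end, the machine has to buffer the most recent 2 symbols. Make each state the string of the last up-to-2 symbols read; on input `x` shift the window left and append `x`. Accept when the buffered window has length 2 and begins with `x`.
A 7-state machine:
        x   y  
>  S0   S1  S2 
   S1   S3  S4 
   S2   S5  S6 
 * S3   S3  S4 
 * S4   S5  S6 
   S5   S3  S4 
   S6   S5  S6 
(> = start, * = accepting)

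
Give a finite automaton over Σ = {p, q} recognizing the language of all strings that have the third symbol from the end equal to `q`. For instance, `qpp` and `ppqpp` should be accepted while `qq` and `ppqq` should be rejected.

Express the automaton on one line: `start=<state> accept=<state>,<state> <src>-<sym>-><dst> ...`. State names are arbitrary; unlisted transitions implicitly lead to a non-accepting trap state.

A DFA must remember the last 3 symbols (since which symbol is third-to-last isn't known until the input ends). Use one state per possible window of the last ≤3 symbols; accept from those whose window starts with `q`.
15 states suffice.
          p    q  
>  s0     s1   s2 
   s1     s3   s4 
   s2     s5   s6 
   s3     s7   s8 
   s4     s9  s10 
   s5    s11  s12 
   s6    s13  s14 
   s7     s7   s8 
   s8     s9  s10 
   s9    s11  s12 
   s10   s13  s14 
 * s11    s7   s8 
 * s12    s9  s10 
 * s13   s11  s12 
 * s14   s13  s14 
(> = start, * = accepting)

start=s0 accept=s11,s12,s13,s14 s0-p->s1 s0-q->s2 s1-p->s3 s1-q->s4 s2-p->s5 s2-q->s6 s3-p->s7 s3-q->s8 s4-p->s9 s4-q->s10 s5-p->s11 s5-q->s12 s6-p->s13 s6-q->s14 s7-p->s7 s7-q->s8 s8-p->s9 s8-q->s10 s9-p->s11 s9-q->s12 s10-p->s13 s10-q->s14 s11-p->s7 s11-q->s8 s12-p->s9 s12-q->s10 s13-p->s11 s13-q->s12 s14-p->s13 s14-q->s14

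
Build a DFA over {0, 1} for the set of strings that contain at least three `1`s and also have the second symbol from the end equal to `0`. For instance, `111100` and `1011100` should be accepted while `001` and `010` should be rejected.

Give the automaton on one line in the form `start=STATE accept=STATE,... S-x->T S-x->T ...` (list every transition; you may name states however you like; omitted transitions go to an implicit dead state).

start=s0 accept=s5,s7 s0-0->s0 s0-1->s1 s1-0->s1 s1-1->s2 s2-0->s3 s2-1->s4 s3-0->s3 s3-1->s5 s4-0->s6 s4-1->s4 s5-0->s6 s5-1->s4 s6-0->s7 s6-1->s5 s7-0->s7 s7-1->s5

Handle the two conditions separately and then intersect. One (5 states) tracks the count of `1`s, saturating at 4; the other (7 states) tracks the last 2 symbols read. Each combined state is a pair, one component from each; accept when both components accept. Minimizing collapses redundant product states.
An 8-state machine:
        0   1  
>  s0   s0  s1 
   s1   s1  s2 
   s2   s3  s4 
   s3   s3  s5 
   s4   s6  s4 
 * s5   s6  s4 
   s6   s7  s5 
 * s7   s7  s5 
(> = start, * = accepting)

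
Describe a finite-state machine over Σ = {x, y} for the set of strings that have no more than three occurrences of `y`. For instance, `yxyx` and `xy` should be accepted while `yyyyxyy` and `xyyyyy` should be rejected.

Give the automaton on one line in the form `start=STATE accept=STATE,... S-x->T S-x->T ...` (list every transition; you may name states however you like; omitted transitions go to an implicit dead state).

start=q0 accept=q0,q1,q2,q3 q0-x->q0 q0-y->q1 q1-x->q1 q1-y->q2 q2-x->q2 q2-y->q3 q3-x->q3 q3-y->q4 q4-x->q4 q4-y->q4

Only the number of `y`s matters, and only up to 4. Make a chain q0 → q1 → q2 → q3 → q4 advanced by each `y` (with q4 absorbing); every other symbol self-loops. The accepting set is {q0, q1, q2, q3}.
With 5 states:
        x   y  
>* q0   q0  q1 
 * q1   q1  q2 
 * q2   q2  q3 
 * q3   q3  q4 
   q4   q4  q4 
(> = start, * = accepting)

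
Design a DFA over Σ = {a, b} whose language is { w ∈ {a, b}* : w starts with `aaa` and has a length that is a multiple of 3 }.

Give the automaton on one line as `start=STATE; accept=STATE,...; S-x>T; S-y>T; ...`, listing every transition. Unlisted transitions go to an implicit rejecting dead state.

start=s0; accept=s4; s0-a>s1; s0-b>s2; s1-a>s3; s1-b>s2; s2-a>s2; s2-b>s2; s3-a>s4; s3-b>s2; s4-a>s5; s4-b>s5; s5-a>s6; s5-b>s6; s6-a>s4; s6-b>s4

Run two small machines in parallel and take their product. The first has 5 states tracking whether the input so far still matches the prefix `aaa`; the second has 3 states tracking the input length modulo 3. A product state is a pair (one from each), accepting exactly when both do. Minimizing collapses redundant product states.
A 7-state machine:
        a   b  
>  s0   s1  s2 
   s1   s3  s2 
   s2   s2  s2 
   s3   s4  s2 
 * s4   s5  s5 
   s5   s6  s6 
   s6   s4  s4 
(> = start, * = accepting)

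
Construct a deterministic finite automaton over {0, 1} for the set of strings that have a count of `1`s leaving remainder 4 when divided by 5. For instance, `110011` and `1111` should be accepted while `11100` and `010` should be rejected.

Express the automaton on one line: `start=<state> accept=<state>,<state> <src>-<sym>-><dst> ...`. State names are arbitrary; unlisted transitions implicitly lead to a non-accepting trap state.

start=q0 accept=q4 q0-0->q0 q0-1->q1 q1-0->q1 q1-1->q2 q2-0->q2 q2-1->q3 q3-0->q3 q3-1->q4 q4-0->q4 q4-1->q0

The only thing that matters is how many `1`s have appeared, reduced mod 5. Use one state per residue: q0 for 0, …, q4 for 4. Reading `1` moves to the next residue; anything else stays put. q4 is accepting.
5 states suffice.
        0   1  
>  q0   q0  q1 
   q1   q1  q2 
   q2   q2  q3 
   q3   q3  q4 
 * q4   q4  q0 
(> = start, * = accepting)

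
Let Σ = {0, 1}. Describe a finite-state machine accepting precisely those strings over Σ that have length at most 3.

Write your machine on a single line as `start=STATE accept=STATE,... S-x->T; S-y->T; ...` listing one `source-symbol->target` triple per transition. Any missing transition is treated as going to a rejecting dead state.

start=q0; accept=q0,q1,q2,q3; q0-0->q1; q0-1->q1; q1-0->q2; q1-1->q2; q2-0->q3; q2-1->q3; q3-0->q4; q3-1->q4; q4-0->q4; q4-1->q4

We only need to distinguish lengths 0, 1, …, 3, and '>3'. Chain q0 → q1 → q2 → q3 → q4 on every symbol, with q4 looping. Accepting states: {q0, q1, q2, q3}.
        0   1  
>* q0   q1  q1 
 * q1   q2  q2 
 * q2   q3  q3 
 * q3   q4  q4 
   q4   q4  q4 
(> = start, * = accepting)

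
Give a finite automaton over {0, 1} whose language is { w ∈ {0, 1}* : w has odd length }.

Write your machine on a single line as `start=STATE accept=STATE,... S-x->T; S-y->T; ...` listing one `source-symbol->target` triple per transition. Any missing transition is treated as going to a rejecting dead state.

Count input length modulo 2: every symbol advances one step around the cycle A → B → A. Accept at B.
2 states suffice.
       0  1 
>  A   B  B 
 * B   A  A 
(> = start, * = accepting)

start=A; accept=B; A-0->B; A-1->B; B-0->A; B-1->A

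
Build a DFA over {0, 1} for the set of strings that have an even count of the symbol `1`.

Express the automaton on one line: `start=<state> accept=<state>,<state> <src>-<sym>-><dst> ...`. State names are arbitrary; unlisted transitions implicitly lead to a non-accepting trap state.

start=q0 accept=q0 q0-0->q0 q0-1->q1 q1-0->q1 q1-1->q0

The only thing that matters is how many `1`s have appeared, reduced mod 2. Use one state per residue: q0 for 0, …, q1 for 1. Reading `1` moves to the next residue; anything else stays put. q0 is accepting.
With 2 states:
        0   1  
>* q0   q0  q1 
   q1   q1  q0 
(> = start, * = accepting)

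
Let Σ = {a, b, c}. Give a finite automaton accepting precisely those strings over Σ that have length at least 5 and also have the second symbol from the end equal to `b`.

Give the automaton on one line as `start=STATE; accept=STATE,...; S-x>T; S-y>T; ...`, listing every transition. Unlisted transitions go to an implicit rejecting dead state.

Run two small machines in parallel and take their product. The first has 7 states tracking the input length, saturating at 6; the second has 13 states tracking the last 2 symbols read. A product state is a pair (one from each), accepting exactly when both do. Minimizing collapses redundant product states.
A 7-state machine:
        a   b   c  
>  S0   S1  S1  S1 
   S1   S2  S2  S2 
   S2   S3  S3  S3 
   S3   S3  S4  S3 
   S4   S5  S6  S5 
 * S5   S3  S4  S3 
 * S6   S5  S6  S5 
(> = start, * = accepting)

start=S0; accept=S5,S6; S0-a>S1; S0-b>S1; S0-c>S1; S1-a>S2; S1-b>S2; S1-c>S2; S2-a>S3; S2-b>S3; S2-c>S3; S3-a>S3; S3-b>S4; S3-c>S3; S4-a>S5; S4-b>S6; S4-c>S5; S5-a>S3; S5-b>S4; S5-c>S3; S6-a>S5; S6-b>S6; S6-c>S5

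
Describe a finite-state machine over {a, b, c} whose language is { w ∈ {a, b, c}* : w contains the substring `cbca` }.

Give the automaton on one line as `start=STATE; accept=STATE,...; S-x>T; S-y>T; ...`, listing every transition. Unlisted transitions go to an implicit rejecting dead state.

start=S0; accept=S4; S0-a>S0; S0-b>S0; S0-c>S1; S1-a>S0; S1-b>S2; S1-c>S1; S2-a>S0; S2-b>S0; S2-c>S3; S3-a>S4; S3-b>S2; S3-c>S1; S4-a>S4; S4-b>S4; S4-c>S4

States S0..S3 record the length of the longest prefix of `cbca` that matches the current input suffix. Reaching S4 means `cbca` has been seen, and we stay there forever. Accept from S4.
With 5 states:
        a   b   c  
>  S0   S0  S0  S1 
   S1   S0  S2  S1 
   S2   S0  S0  S3 
   S3   S4  S2  S1 
 * S4   S4  S4  S4 
(> = start, * = accepting)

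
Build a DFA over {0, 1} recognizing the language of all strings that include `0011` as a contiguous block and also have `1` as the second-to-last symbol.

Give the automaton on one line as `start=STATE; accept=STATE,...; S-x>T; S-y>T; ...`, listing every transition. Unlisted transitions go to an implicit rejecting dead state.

Run two small machines in parallel and take their product. The first has 5 states tracking whether and how much of `0011` has been seen; the second has 7 states tracking the last 2 symbols read. A product state is a pair (one from each), accepting exactly when both do. Minimizing collapses redundant product states.
8 states suffice.
       0  1 
>  A   B  A 
   B   C  A 
   C   C  D 
   D   B  E 
 * E   F  E 
 * F   G  H 
   G   G  H 
   H   F  E 
(> = start, * = accepting)

start=A; accept=E,F; A-0>B; A-1>A; B-0>C; B-1>A; C-0>C; C-1>D; D-0>B; D-1>E; E-0>F; E-1>E; F-0>G; F-1>H; G-0>G; G-1>H; H-0>F; H-1>E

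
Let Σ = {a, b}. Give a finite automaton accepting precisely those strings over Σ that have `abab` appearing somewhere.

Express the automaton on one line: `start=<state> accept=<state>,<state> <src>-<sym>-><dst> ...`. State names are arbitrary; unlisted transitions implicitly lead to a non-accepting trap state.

start=q0 accept=q4 q0-a->q1 q0-b->q0 q1-a->q1 q1-b->q2 q2-a->q3 q2-b->q0 q3-a->q1 q3-b->q4 q4-a->q4 q4-b->q4

Track how much of `abab` has been matched so far: state q0 is no progress, q4 is the absorbing accept state reached once `abab` has occurred. Intermediate states record partial matches; on a mismatch, fall back to the longest reusable overlap.
        a   b  
>  q0   q1  q0 
   q1   q1  q2 
   q2   q3  q0 
   q3   q1  q4 
 * q4   q4  q4 
(> = start, * = accepting)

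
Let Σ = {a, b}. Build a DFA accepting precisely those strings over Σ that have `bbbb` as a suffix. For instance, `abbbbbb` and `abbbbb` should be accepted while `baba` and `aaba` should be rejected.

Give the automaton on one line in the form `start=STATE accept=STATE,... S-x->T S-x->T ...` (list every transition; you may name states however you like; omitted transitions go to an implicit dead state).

start=q0 accept=q4 q0-a->q0 q0-b->q1 q1-a->q0 q1-b->q2 q2-a->q0 q2-b->q3 q3-a->q0 q3-b->q4 q4-a->q0 q4-b->q4

Let each state record the length of the longest suffix of the input read so far that is also a prefix of `bbbb`. q1 means the last symbol is `b`; q2 means the last 2 symbols are `bb`; q3 means the last 3 symbols are `bbb`; q4 means the last 4 symbols are `bbbb`. Accept only at q4, where the string currently ends in `bbbb`.
5 states suffice.
        a   b  
>  q0   q0  q1 
   q1   q0  q2 
   q2   q0  q3 
   q3   q0  q4 
 * q4   q0  q4 
(> = start, * = accepting)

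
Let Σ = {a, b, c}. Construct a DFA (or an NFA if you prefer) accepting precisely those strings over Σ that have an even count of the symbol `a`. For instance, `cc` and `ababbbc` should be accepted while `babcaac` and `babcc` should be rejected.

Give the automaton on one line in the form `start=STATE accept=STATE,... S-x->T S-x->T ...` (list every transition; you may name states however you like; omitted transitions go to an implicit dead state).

start=s0 accept=s0 s0-a->s1 s0-b->s0 s0-c->s0 s1-a->s0 s1-b->s1 s1-c->s1

Keep the running count of `a`s modulo 2: each `a` advances along the cycle s0 → s1 → s0 while other symbols loop. Accept at s0.
        a   b   c  
>* s0   s1  s0  s0 
   s1   s0  s1  s1 
(> = start, * = accepting)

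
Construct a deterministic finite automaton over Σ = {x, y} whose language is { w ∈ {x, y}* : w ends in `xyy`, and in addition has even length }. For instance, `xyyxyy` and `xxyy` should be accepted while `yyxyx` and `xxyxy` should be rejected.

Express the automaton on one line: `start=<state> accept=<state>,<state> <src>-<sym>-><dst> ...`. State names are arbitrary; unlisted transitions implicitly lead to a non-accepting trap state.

start=q0 accept=q4 q0-x->q1 q0-y->q1 q1-x->q2 q1-y->q0 q2-x->q1 q2-y->q3 q3-x->q2 q3-y->q4 q4-x->q1 q4-y->q1

Run two small machines in parallel and take their product. One (4 states) tracks how much of the suffix `xyy` has currently been matched; the other (2 states) tracks the input length modulo 2. Each combined state is a pair, one component from each; accept when both components accept. Minimizing collapses redundant product states.
5 states suffice.
        x   y  
>  q0   q1  q1 
   q1   q2  q0 
   q2   q1  q3 
   q3   q2  q4 
 * q4   q1  q1 
(> = start, * = accepting)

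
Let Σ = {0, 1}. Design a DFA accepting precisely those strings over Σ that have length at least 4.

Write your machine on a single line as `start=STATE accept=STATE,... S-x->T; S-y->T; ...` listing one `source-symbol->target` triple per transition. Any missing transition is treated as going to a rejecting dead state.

start=q0; accept=q4,q5; q0-0->q1; q0-1->q1; q1-0->q2; q1-1->q2; q2-0->q3; q2-1->q3; q3-0->q4; q3-1->q4; q4-0->q5; q4-1->q5; q5-0->q5; q5-1->q5

We only need to distinguish lengths 0, 1, …, 4, and '>4'. Chain q0 → q1 → q2 → q3 → q4 → q5 on every symbol, with q5 looping. Accepting states: {q4, q5}.
With 6 states:
        0   1  
>  q0   q1  q1 
   q1   q2  q2 
   q2   q3  q3 
   q3   q4  q4 
 * q4   q5  q5 
 * q5   q5  q5 
(> = start, * = accepting)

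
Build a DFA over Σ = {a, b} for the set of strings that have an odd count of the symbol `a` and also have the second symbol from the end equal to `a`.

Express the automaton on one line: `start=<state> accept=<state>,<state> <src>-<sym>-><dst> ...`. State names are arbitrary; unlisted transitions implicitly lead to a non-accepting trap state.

start=s0 accept=s4,s7 s0-a->s1 s0-b->s2 s1-a->s3 s1-b->s4 s2-a->s5 s2-b->s6 s3-a->s7 s3-b->s8 s4-a->s9 s4-b->s10 s5-a->s3 s5-b->s4 s6-a->s5 s6-b->s6 s7-a->s3 s7-b->s4 s8-a->s5 s8-b->s6 s9-a->s7 s9-b->s8 s10-a->s9 s10-b->s10

Handle the two conditions separately and then intersect. One (2 states) tracks the count of `a`s modulo 2; the other (7 states) tracks the last 2 symbols read. Each combined state is a pair, one component from each; accept when both components accept.
          a    b  
>  s0     s1   s2 
   s1     s3   s4 
   s2     s5   s6 
   s3     s7   s8 
 * s4     s9  s10 
   s5     s3   s4 
   s6     s5   s6 
 * s7     s3   s4 
   s8     s5   s6 
   s9     s7   s8 
   s10    s9  s10 
(> = start, * = accepting)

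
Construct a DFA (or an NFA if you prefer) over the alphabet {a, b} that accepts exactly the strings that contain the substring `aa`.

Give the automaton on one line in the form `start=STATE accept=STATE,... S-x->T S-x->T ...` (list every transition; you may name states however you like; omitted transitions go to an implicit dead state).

States q0..q1 record the length of the longest prefix of `aa` that matches the current input suffix. Reaching q2 means `aa` has been seen, and we stay there forever. Accept from q2.
A 3-state machine:
        a   b  
>  q0   q1  q0 
   q1   q2  q0 
 * q2   q2  q2 
(> = start, * = accepting)

start=q0 accept=q2 q0-a->q1 q0-b->q0 q1-a->q2 q1-b->q0 q2-a->q2 q2-b->q2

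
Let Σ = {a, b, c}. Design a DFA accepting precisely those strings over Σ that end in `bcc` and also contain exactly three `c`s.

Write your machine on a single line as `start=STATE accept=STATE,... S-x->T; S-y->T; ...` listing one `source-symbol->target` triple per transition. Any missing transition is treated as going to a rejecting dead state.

start=q0; accept=q5; q0-a->q0; q0-b->q0; q0-c->q1; q1-a->q1; q1-b->q2; q1-c->q3; q2-a->q1; q2-b->q2; q2-c->q4; q3-a->q3; q3-b->q3; q3-c->q3; q4-a->q3; q4-b->q3; q4-c->q5; q5-a->q3; q5-b->q3; q5-c->q3

Run two small machines in parallel and take their product. The first has 4 states tracking how much of the suffix `bcc` has currently been matched; the second has 5 states tracking the count of `c`s, saturating at 4. A product state is a pair (one from each), accepting exactly when both do. Minimizing collapses redundant product states.
A 6-state machine:
        a   b   c  
>  q0   q0  q0  q1 
   q1   q1  q2  q3 
   q2   q1  q2  q4 
   q3   q3  q3  q3 
   q4   q3  q3  q5 
 * q5   q3  q3  q3 
(> = start, * = accepting)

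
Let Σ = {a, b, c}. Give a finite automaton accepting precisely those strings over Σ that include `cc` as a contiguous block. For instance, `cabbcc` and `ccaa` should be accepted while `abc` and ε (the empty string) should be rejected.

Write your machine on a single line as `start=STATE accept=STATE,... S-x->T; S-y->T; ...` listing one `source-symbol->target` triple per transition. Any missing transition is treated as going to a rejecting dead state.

start=q0; accept=q2; q0-a->q0; q0-b->q0; q0-c->q1; q1-a->q0; q1-b->q0; q1-c->q2; q2-a->q2; q2-b->q2; q2-c->q2

States q0..q1 record the length of the longest prefix of `cc` that matches the current input suffix. Reaching q2 means `cc` has been seen, and we stay there forever. Accept from q2.
A 3-state machine:
        a   b   c  
>  q0   q0  q0  q1 
   q1   q0  q0  q2 
 * q2   q2  q2  q2 
(> = start, * = accepting)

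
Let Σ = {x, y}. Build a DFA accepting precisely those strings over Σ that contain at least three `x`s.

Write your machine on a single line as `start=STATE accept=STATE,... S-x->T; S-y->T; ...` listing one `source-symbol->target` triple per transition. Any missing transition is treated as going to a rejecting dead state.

Only the number of `x`s matters, and only up to 4. Make a chain q0 → q1 → q2 → q3 → q4 advanced by each `x` (with q4 absorbing); every other symbol self-loops. The accepting set is {q3, q4}.
        x   y  
>  q0   q1  q0 
   q1   q2  q1 
   q2   q3  q2 
 * q3   q4  q3 
 * q4   q4  q4 
(> = start, * = accepting)

start=q0; accept=q3,q4; q0-x->q1; q0-y->q0; q1-x->q2; q1-y->q1; q2-x->q3; q2-y->q2; q3-x->q4; q3-y->q3; q4-x->q4; q4-y->q4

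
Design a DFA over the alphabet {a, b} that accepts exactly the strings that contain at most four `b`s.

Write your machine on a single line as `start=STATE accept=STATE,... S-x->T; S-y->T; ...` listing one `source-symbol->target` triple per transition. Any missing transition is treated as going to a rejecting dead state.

start=s0; accept=s0,s1,s2,s3,s4; s0-a->s0; s0-b->s1; s1-a->s1; s1-b->s2; s2-a->s2; s2-b->s3; s3-a->s3; s3-b->s4; s4-a->s4; s4-b->s5; s5-a->s5; s5-b->s5

Only the number of `b`s matters, and only up to 5. Make a chain s0 → s1 → s2 → s3 → s4 → s5 advanced by each `b` (with s5 absorbing); every other symbol self-loops. The accepting set is {s0, s1, s2, s3, s4}.
6 states suffice.
        a   b  
>* s0   s0  s1 
 * s1   s1  s2 
 * s2   s2  s3 
 * s3   s3  s4 
 * s4   s4  s5 
   s5   s5  s5 
(> = start, * = accepting)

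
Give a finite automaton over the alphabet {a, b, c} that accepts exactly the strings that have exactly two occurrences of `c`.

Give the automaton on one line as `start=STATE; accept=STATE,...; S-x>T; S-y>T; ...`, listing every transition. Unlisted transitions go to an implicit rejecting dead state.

Count `c`s, saturating at 3: states S0 through S2 mean 0 through 2 `c`s seen; S3 means more than 2. Each `c` increments (capped at S3); other symbols loop. Accept from {S2}.
        a   b   c  
>  S0   S0  S0  S1 
   S1   S1  S1  S2 
 * S2   S2  S2  S3 
   S3   S3  S3  S3 
(> = start, * = accepting)

start=S0; accept=S2; S0-a>S0; S0-b>S0; S0-c>S1; S1-a>S1; S1-b>S1; S1-c>S2; S2-a>S2; S2-b>S2; S2-c>S3; S3-a>S3; S3-b>S3; S3-c>S3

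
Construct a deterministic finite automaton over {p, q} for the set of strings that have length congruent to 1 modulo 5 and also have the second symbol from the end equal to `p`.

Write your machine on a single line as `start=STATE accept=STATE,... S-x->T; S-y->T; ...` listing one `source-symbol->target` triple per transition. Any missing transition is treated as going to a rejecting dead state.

Handle the two conditions separately and then intersect. One (5 states) tracks the input length modulo 5; the other (7 states) tracks the last 2 symbols read. Each combined state is a pair, one component from each; accept when both components accept. Minimizing collapses redundant product states.
A 7-state machine:
       p  q 
>  A   B  B 
   B   C  C 
   C   D  D 
   D   E  E 
   E   F  A 
   F   G  G 
 * G   C  C 
(> = start, * = accepting)

start=A; accept=G; A-p->B; A-q->B; B-p->C; B-q->C; C-p->D; C-q->D; D-p->E; D-q->E; E-p->F; E-q->A; F-p->G; F-q->G; G-p->C; G-q->C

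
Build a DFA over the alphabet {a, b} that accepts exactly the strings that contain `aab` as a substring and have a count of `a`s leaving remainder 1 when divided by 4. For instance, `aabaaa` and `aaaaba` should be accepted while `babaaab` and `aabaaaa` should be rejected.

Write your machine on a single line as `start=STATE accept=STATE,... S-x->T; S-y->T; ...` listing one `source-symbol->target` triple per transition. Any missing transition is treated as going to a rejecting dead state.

Handle the two conditions separately and then intersect. The first has 4 states tracking whether and how much of `aab` has been seen; the second has 4 states tracking the count of `a`s modulo 4. A product state is a pair (one from each), accepting exactly when both do.
          a    b  
>  S0     S1   S0 
   S1     S2   S3 
   S2     S4   S5 
   S3     S6   S3 
   S4     S7   S8 
   S5     S8   S5 
   S6     S4   S9 
   S7    S10  S11 
   S8    S11   S8 
   S9    S12   S9 
   S10    S2  S13 
   S11   S13  S11 
   S12    S7  S14 
 * S13    S5  S13 
   S14   S15  S14 
   S15   S10   S0 
(> = start, * = accepting)

start=S0; accept=S13; S0-a->S1; S0-b->S0; S1-a->S2; S1-b->S3; S2-a->S4; S2-b->S5; S3-a->S6; S3-b->S3; S4-a->S7; S4-b->S8; S5-a->S8; S5-b->S5; S6-a->S4; S6-b->S9; S7-a->S10; S7-b->S11; S8-a->S11; S8-b->S8; S9-a->S12; S9-b->S9; S10-a->S2; S10-b->S13; S11-a->S13; S11-b->S11; S12-a->S7; S12-b->S14; S13-a->S5; S13-b->S13; S14-a->S15; S14-b->S14; S15-a->S10; S15-b->S0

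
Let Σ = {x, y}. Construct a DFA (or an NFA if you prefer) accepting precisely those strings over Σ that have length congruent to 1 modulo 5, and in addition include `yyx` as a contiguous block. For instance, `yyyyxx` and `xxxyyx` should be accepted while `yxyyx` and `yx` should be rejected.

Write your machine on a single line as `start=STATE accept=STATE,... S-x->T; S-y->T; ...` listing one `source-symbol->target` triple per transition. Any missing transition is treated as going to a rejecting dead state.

Handle the two conditions separately and then intersect. One (5 states) tracks the input length modulo 5; the other (4 states) tracks whether and how much of `yyx` has been seen. Each combined state is a pair, one component from each; accept when both components accept.
20 states suffice.
          x    y  
>  s0     s1   s2 
   s1     s3   s4 
   s2     s3   s5 
   s3     s6   s7 
   s4     s6   s8 
   s5     s9   s8 
   s6    s10  s11 
   s7    s10  s12 
   s8    s13  s12 
   s9    s13  s13 
   s10    s0  s14 
   s11    s0  s15 
   s12   s16  s15 
   s13   s16  s16 
   s14    s1  s17 
   s15   s18  s17 
   s16   s18  s18 
   s17   s19   s5 
 * s18   s19  s19 
   s19    s9   s9 
(> = start, * = accepting)

start=s0; accept=s18; s0-x->s1; s0-y->s2; s1-x->s3; s1-y->s4; s2-x->s3; s2-y->s5; s3-x->s6; s3-y->s7; s4-x->s6; s4-y->s8; s5-x->s9; s5-y->s8; s6-x->s10; s6-y->s11; s7-x->s10; s7-y->s12; s8-x->s13; s8-y->s12; s9-x->s13; s9-y->s13; s10-x->s0; s10-y->s14; s11-x->s0; s11-y->s15; s12-x->s16; s12-y->s15; s13-x->s16; s13-y->s16; s14-x->s1; s14-y->s17; s15-x->s18; s15-y->s17; s16-x->s18; s16-y->s18; s17-x->s19; s17-y->s5; s18-x->s19; s18-y->s19; s19-x->s9; s19-y->s9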